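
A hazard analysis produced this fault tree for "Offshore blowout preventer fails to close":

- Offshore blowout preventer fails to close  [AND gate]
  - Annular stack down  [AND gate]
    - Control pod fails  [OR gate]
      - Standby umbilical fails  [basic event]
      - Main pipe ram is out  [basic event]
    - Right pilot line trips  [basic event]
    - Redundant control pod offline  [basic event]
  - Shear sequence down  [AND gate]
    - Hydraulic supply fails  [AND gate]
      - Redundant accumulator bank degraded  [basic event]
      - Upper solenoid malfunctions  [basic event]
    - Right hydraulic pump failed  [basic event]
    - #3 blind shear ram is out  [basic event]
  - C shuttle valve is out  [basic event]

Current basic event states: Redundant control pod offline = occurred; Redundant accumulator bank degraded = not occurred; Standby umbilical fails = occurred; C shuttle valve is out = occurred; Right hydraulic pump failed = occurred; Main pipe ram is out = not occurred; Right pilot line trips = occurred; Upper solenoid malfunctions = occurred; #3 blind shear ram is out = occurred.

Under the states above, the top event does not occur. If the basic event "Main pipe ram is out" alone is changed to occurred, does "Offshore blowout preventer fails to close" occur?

Counterfactual: set "Main pipe ram is out" to occurred.
Control pod fails [OR]: Standby umbilical fails=occurs, Main pipe ram is out=occurs → at least one input occurs → occurs.
Annular stack down [AND]: Control pod fails=occurs, Right pilot line trips=occurs, Redundant control pod offline=occurs → all inputs occur → occurs.
Hydraulic supply fails [AND]: Redundant accumulator bank degraded=not, Upper solenoid malfunctions=occurs → not all inputs occur → does not occur.
Shear sequence down [AND]: Hydraulic supply fails=not, Right hydraulic pump failed=occurs, #3 blind shear ram is out=occurs → not all inputs occur → does not occur.
Offshore blowout preventer fails to close [AND]: Annular stack down=occurs, Shear sequence down=not, C shuttle valve is out=occurs → not all inputs occur → does not occur.

No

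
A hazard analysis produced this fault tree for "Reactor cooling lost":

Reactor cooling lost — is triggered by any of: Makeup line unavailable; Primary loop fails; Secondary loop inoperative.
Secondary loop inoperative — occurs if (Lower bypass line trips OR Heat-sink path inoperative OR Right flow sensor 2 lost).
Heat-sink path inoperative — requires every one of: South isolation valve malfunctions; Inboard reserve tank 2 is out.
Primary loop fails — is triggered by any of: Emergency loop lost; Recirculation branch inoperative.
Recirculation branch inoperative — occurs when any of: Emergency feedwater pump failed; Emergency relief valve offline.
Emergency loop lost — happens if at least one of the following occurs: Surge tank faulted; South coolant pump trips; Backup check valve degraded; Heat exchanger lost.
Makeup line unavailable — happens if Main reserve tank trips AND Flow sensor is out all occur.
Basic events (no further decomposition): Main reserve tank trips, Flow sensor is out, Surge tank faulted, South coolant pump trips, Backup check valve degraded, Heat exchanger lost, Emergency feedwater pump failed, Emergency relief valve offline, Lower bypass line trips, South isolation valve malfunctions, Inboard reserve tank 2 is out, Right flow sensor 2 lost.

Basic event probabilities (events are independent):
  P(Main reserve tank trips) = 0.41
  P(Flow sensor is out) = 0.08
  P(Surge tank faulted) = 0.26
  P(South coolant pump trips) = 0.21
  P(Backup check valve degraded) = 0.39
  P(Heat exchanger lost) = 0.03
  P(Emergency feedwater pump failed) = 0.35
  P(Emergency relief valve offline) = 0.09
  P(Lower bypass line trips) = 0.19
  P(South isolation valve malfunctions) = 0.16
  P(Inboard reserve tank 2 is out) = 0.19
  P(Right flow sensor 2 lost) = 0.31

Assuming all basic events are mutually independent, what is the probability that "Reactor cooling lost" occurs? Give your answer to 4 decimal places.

0.8928

P(Makeup line unavailable) [AND] = 0.41 × 0.08 = 0.032800
P(Emergency loop lost) [OR] = 1 − (1−0.26) × (1−0.21) × (1−0.39) × (1−0.03) = 0.654092
P(Recirculation branch inoperative) [OR] = 1 − (1−0.35) × (1−0.09) = 0.408500
P(Primary loop fails) [OR] = 1 − (1−0.654092) × (1−0.408500) = 0.795395
P(Heat-sink path inoperative) [AND] = 0.16 × 0.19 = 0.030400
P(Secondary loop inoperative) [OR] = 1 − (1−0.19) × (1−0.030400) × (1−0.31) = 0.458091
P(Reactor cooling lost) [OR] = 1 − (1−0.032800) × (1−0.795395) × (1−0.458091) = 0.892759
Rounded to 4 decimal places: P(Reactor cooling lost) ≈ 0.8928.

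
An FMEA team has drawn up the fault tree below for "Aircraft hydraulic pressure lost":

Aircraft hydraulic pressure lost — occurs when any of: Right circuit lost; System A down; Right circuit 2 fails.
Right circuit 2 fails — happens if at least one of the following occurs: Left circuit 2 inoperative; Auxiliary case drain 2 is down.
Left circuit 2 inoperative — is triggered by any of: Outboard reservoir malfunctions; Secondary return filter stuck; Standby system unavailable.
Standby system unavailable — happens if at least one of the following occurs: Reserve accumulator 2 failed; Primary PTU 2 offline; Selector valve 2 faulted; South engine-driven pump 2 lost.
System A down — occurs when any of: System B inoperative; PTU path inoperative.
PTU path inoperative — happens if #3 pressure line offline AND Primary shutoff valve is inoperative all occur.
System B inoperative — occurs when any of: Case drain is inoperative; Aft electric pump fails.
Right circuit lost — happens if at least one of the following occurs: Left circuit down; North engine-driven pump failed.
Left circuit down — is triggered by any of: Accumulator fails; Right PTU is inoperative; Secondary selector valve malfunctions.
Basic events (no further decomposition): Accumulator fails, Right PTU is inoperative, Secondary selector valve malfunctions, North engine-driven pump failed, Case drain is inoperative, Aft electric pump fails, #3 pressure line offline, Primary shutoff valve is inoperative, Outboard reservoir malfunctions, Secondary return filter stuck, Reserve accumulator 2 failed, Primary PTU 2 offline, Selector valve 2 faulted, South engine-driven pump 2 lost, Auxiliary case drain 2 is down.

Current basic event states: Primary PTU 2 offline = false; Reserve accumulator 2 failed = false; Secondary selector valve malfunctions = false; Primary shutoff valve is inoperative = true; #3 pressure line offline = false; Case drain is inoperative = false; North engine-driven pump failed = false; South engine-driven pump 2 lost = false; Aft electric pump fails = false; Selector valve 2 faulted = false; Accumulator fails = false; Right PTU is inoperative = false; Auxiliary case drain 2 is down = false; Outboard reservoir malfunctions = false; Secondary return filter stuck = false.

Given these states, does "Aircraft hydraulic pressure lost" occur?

No

Left circuit down [OR]: Accumulator fails=not, Right PTU is inoperative=not, Secondary selector valve malfunctions=not → no input occurs → does not occur.
Right circuit lost [OR]: Left circuit down=not, North engine-driven pump failed=not → no input occurs → does not occur.
System B inoperative [OR]: Case drain is inoperative=not, Aft electric pump fails=not → no input occurs → does not occur.
PTU path inoperative [AND]: #3 pressure line offline=not, Primary shutoff valve is inoperative=occurs → not all inputs occur → does not occur.
System A down [OR]: System B inoperative=not, PTU path inoperative=not → no input occurs → does not occur.
Standby system unavailable [OR]: Reserve accumulator 2 failed=not, Primary PTU 2 offline=not, Selector valve 2 faulted=not, South engine-driven pump 2 lost=not → no input occurs → does not occur.
Left circuit 2 inoperative [OR]: Outboard reservoir malfunctions=not, Secondary return filter stuck=not, Standby system unavailable=not → no input occurs → does not occur.
Right circuit 2 fails [OR]: Left circuit 2 inoperative=not, Auxiliary case drain 2 is down=not → no input occurs → does not occur.
Aircraft hydraulic pressure lost [OR]: Right circuit lost=not, System A down=not, Right circuit 2 fails=not → no input occurs → does not occur.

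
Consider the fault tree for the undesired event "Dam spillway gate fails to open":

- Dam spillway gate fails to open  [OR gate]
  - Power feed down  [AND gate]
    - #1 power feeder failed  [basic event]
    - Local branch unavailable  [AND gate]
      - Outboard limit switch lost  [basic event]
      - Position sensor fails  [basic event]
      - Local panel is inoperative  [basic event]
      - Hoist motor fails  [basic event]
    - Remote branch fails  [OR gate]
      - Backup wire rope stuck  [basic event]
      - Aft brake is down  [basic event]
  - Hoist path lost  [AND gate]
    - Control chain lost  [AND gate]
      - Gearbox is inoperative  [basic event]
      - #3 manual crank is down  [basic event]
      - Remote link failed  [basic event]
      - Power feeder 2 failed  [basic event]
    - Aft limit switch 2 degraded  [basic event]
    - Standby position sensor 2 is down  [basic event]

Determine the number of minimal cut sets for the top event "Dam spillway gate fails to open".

3

Local branch unavailable [AND]: one cut set from each child combined → 1 × 1 × 1 × 1 = 1 cut set(s).
Remote branch fails [OR]: union of children's cut sets → 2 cut set(s).
Power feed down [AND]: one cut set from each child combined → 1 × 1 × 2 = 2 cut set(s).
Control chain lost [AND]: one cut set from each child combined → 1 × 1 × 1 × 1 = 1 cut set(s).
Hoist path lost [AND]: one cut set from each child combined → 1 × 1 × 1 = 1 cut set(s).
Dam spillway gate fails to open [OR]: union of children's cut sets → 3 cut set(s).
Minimal cut sets: {#1 power feeder failed, Backup wire rope stuck, Hoist motor fails, Local panel is inoperative, Outboard limit switch lost, Position sensor fails}; {#1 power feeder failed, Aft brake is down, Hoist motor fails, Local panel is inoperative, Outboard limit switch lost, Position sensor fails}; {#3 manual crank is down, Aft limit switch 2 degraded, Gearbox is inoperative, Power feeder 2 failed, Remote link failed, Standby position sensor 2 is down}.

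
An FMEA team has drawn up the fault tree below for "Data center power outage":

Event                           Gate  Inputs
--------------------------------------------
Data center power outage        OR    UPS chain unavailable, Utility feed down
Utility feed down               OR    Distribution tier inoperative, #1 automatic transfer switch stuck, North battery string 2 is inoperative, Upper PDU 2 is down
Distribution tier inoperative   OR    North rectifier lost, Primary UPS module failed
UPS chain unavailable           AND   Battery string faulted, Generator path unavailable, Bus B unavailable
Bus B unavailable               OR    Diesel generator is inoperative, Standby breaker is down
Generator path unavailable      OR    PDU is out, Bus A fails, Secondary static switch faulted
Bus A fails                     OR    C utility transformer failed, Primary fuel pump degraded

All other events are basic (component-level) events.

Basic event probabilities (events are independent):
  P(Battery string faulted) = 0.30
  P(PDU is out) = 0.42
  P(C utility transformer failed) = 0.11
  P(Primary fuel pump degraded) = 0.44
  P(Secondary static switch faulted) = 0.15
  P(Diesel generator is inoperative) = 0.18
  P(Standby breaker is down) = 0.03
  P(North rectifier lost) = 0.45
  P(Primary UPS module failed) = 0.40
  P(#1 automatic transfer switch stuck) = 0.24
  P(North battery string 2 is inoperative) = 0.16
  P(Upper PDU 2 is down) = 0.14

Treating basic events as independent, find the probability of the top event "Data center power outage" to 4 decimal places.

0.8272

P(Bus A fails) [OR] = 1 − (1−0.11) × (1−0.44) = 0.501600
P(Generator path unavailable) [OR] = 1 − (1−0.42) × (1−0.501600) × (1−0.15) = 0.754289
P(Bus B unavailable) [OR] = 1 − (1−0.18) × (1−0.03) = 0.204600
P(UPS chain unavailable) [AND] = 0.30 × 0.754289 × 0.204600 = 0.046298
P(Distribution tier inoperative) [OR] = 1 − (1−0.45) × (1−0.40) = 0.670000
P(Utility feed down) [OR] = 1 − (1−0.670000) × (1−0.24) × (1−0.16) × (1−0.14) = 0.818822
P(Data center power outage) [OR] = 1 − (1−0.046298) × (1−0.818822) = 0.827210
Rounded to 4 decimal places: P(Data center power outage) ≈ 0.8272.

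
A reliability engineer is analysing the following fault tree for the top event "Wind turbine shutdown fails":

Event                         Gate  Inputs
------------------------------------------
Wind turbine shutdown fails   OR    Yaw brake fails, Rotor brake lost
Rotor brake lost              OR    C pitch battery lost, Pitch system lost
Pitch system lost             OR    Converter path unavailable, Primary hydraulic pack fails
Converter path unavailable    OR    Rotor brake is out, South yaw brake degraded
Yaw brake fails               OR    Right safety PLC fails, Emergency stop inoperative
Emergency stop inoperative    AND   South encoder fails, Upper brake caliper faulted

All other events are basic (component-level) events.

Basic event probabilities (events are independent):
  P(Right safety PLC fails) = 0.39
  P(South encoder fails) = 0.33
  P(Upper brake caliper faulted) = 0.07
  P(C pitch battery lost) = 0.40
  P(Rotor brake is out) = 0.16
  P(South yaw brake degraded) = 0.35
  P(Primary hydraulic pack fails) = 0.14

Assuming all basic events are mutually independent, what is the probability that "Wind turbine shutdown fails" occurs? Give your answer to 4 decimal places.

0.8321

P(Emergency stop inoperative) [AND] = 0.33 × 0.07 = 0.023100
P(Yaw brake fails) [OR] = 1 − (1−0.39) × (1−0.023100) = 0.404091
P(Converter path unavailable) [OR] = 1 − (1−0.16) × (1−0.35) = 0.454000
P(Pitch system lost) [OR] = 1 − (1−0.454000) × (1−0.14) = 0.530440
P(Rotor brake lost) [OR] = 1 − (1−0.40) × (1−0.530440) = 0.718264
P(Wind turbine shutdown fails) [OR] = 1 − (1−0.404091) × (1−0.718264) = 0.832111
Rounded to 4 decimal places: P(Wind turbine shutdown fails) ≈ 0.8321.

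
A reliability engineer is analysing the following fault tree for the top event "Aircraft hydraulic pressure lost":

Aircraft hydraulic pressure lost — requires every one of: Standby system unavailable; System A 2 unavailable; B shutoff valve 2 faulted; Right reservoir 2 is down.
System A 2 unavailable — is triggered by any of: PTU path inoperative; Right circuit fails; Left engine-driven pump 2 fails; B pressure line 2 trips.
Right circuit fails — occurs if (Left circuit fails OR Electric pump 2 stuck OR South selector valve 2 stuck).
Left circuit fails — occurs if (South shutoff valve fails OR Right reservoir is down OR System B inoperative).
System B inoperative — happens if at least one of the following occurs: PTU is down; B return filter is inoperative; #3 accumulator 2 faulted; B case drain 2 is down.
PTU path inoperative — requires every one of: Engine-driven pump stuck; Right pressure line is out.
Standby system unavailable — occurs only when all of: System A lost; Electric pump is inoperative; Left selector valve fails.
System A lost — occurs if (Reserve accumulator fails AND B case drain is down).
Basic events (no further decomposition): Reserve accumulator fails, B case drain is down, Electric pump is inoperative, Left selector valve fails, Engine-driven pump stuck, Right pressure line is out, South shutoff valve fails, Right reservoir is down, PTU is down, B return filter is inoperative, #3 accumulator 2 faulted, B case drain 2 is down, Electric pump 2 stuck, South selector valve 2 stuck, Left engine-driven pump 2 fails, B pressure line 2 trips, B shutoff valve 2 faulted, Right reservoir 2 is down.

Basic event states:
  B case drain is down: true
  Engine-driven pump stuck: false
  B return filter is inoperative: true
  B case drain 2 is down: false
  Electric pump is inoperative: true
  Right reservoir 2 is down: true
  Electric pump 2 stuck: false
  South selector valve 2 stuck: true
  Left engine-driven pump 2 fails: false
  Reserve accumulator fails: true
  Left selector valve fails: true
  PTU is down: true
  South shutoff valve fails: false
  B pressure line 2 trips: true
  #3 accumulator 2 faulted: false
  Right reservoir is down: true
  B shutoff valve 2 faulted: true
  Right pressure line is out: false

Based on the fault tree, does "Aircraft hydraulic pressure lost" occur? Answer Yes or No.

Yes

System A lost [AND]: Reserve accumulator fails=occurs, B case drain is down=occurs → all inputs occur → occurs.
Standby system unavailable [AND]: System A lost=occurs, Electric pump is inoperative=occurs, Left selector valve fails=occurs → all inputs occur → occurs.
PTU path inoperative [AND]: Engine-driven pump stuck=not, Right pressure line is out=not → not all inputs occur → does not occur.
System B inoperative [OR]: PTU is down=occurs, B return filter is inoperative=occurs, #3 accumulator 2 faulted=not, B case drain 2 is down=not → at least one input occurs → occurs.
Left circuit fails [OR]: South shutoff valve fails=not, Right reservoir is down=occurs, System B inoperative=occurs → at least one input occurs → occurs.
Right circuit fails [OR]: Left circuit fails=occurs, Electric pump 2 stuck=not, South selector valve 2 stuck=occurs → at least one input occurs → occurs.
System A 2 unavailable [OR]: PTU path inoperative=not, Right circuit fails=occurs, Left engine-driven pump 2 fails=not, B pressure line 2 trips=occurs → at least one input occurs → occurs.
Aircraft hydraulic pressure lost [AND]: Standby system unavailable=occurs, System A 2 unavailable=occurs, B shutoff valve 2 faulted=occurs, Right reservoir 2 is down=occurs → all inputs occur → occurs.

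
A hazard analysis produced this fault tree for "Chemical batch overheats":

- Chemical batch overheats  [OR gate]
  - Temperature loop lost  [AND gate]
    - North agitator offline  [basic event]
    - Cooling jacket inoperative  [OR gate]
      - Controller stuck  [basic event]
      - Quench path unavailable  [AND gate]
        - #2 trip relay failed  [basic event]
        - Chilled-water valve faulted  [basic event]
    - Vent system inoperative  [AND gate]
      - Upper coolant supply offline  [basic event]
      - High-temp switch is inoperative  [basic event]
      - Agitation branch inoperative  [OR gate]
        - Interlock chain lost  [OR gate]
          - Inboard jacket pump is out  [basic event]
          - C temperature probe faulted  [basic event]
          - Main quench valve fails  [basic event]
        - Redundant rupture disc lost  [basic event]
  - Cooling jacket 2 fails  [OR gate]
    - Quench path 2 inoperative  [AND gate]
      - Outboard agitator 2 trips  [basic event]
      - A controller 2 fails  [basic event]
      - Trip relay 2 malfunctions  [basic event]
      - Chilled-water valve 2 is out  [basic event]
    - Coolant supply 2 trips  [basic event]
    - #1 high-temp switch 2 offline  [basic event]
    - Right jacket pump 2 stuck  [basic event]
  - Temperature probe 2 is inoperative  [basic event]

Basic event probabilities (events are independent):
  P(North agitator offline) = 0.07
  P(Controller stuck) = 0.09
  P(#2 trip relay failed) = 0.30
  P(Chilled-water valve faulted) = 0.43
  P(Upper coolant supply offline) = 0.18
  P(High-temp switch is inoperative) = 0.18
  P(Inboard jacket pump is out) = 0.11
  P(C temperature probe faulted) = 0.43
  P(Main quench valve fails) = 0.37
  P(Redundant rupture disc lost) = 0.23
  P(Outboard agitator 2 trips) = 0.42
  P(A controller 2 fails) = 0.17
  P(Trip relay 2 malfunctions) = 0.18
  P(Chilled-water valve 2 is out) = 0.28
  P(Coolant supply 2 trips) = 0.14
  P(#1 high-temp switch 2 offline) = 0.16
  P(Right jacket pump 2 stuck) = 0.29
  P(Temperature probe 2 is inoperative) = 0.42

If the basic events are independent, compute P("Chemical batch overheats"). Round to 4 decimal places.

P(Quench path unavailable) [AND] = 0.30 × 0.43 = 0.129000
P(Cooling jacket inoperative) [OR] = 1 − (1−0.09) × (1−0.129000) = 0.207390
P(Interlock chain lost) [OR] = 1 − (1−0.11) × (1−0.43) × (1−0.37) = 0.680401
P(Agitation branch inoperative) [OR] = 1 − (1−0.680401) × (1−0.23) = 0.753909
P(Vent system inoperative) [AND] = 0.18 × 0.18 × 0.753909 = 0.024427
P(Temperature loop lost) [AND] = 0.07 × 0.207390 × 0.024427 = 0.000355
P(Quench path 2 inoperative) [AND] = 0.42 × 0.17 × 0.18 × 0.28 = 0.003599
P(Cooling jacket 2 fails) [OR] = 1 − (1−0.003599) × (1−0.14) × (1−0.16) × (1−0.29) = 0.488942
P(Chemical batch overheats) [OR] = 1 − (1−0.000355) × (1−0.488942) × (1−0.42) = 0.703692
Rounded to 4 decimal places: P(Chemical batch overheats) ≈ 0.7037.

0.7037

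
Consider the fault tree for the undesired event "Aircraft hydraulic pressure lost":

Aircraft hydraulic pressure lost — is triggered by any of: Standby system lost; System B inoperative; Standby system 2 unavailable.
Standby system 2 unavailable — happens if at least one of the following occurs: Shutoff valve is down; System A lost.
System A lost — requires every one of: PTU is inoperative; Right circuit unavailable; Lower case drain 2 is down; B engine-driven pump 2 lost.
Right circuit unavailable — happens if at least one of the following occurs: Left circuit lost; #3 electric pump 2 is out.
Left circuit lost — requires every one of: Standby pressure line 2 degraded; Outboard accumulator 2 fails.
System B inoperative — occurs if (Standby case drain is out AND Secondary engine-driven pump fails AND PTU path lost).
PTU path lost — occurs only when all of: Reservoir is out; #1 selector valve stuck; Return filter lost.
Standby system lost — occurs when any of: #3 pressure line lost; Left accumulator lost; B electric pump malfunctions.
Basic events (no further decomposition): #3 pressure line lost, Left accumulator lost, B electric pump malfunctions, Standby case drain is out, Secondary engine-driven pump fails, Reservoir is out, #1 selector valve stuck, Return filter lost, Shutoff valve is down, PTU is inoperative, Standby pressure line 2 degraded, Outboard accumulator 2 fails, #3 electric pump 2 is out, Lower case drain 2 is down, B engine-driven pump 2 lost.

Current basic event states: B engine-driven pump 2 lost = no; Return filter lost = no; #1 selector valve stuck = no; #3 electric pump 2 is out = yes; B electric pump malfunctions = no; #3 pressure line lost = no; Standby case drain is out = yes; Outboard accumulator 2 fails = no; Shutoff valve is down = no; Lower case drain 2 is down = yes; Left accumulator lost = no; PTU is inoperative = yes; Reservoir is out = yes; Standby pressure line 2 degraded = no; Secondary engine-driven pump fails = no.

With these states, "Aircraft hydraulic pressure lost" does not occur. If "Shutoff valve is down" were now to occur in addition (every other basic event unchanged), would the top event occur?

Counterfactual: set "Shutoff valve is down" to occurred.
Standby system lost [OR]: #3 pressure line lost=not, Left accumulator lost=not, B electric pump malfunctions=not → no input occurs → does not occur.
PTU path lost [AND]: Reservoir is out=occurs, #1 selector valve stuck=not, Return filter lost=not → not all inputs occur → does not occur.
System B inoperative [AND]: Standby case drain is out=occurs, Secondary engine-driven pump fails=not, PTU path lost=not → not all inputs occur → does not occur.
Left circuit lost [AND]: Standby pressure line 2 degraded=not, Outboard accumulator 2 fails=not → not all inputs occur → does not occur.
Right circuit unavailable [OR]: Left circuit lost=not, #3 electric pump 2 is out=occurs → at least one input occurs → occurs.
System A lost [AND]: PTU is inoperative=occurs, Right circuit unavailable=occurs, Lower case drain 2 is down=occurs, B engine-driven pump 2 lost=not → not all inputs occur → does not occur.
Standby system 2 unavailable [OR]: Shutoff valve is down=occurs, System A lost=not → at least one input occurs → occurs.
Aircraft hydraulic pressure lost [OR]: Standby system lost=not, System B inoperative=not, Standby system 2 unavailable=occurs → at least one input occurs → occurs.

Yes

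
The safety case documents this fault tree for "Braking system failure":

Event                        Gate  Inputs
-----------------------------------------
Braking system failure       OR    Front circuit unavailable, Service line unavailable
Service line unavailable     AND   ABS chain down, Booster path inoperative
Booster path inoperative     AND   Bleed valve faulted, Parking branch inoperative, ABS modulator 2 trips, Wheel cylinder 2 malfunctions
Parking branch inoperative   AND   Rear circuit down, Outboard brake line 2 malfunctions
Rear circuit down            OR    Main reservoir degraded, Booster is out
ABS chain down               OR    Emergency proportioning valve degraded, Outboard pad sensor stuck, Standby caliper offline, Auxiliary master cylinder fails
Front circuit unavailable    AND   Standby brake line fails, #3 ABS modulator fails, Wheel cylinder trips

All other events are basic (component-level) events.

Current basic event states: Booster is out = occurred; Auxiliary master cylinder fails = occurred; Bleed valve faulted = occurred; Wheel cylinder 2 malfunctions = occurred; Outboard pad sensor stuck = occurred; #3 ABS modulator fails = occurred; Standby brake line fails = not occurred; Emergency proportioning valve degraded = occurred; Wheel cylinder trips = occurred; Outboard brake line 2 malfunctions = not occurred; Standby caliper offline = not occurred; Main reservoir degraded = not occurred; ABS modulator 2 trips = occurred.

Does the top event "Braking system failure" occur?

No

Front circuit unavailable [AND]: Standby brake line fails=not, #3 ABS modulator fails=occurs, Wheel cylinder trips=occurs → not all inputs occur → does not occur.
ABS chain down [OR]: Emergency proportioning valve degraded=occurs, Outboard pad sensor stuck=occurs, Standby caliper offline=not, Auxiliary master cylinder fails=occurs → at least one input occurs → occurs.
Rear circuit down [OR]: Main reservoir degraded=not, Booster is out=occurs → at least one input occurs → occurs.
Parking branch inoperative [AND]: Rear circuit down=occurs, Outboard brake line 2 malfunctions=not → not all inputs occur → does not occur.
Booster path inoperative [AND]: Bleed valve faulted=occurs, Parking branch inoperative=not, ABS modulator 2 trips=occurs, Wheel cylinder 2 malfunctions=occurs → not all inputs occur → does not occur.
Service line unavailable [AND]: ABS chain down=occurs, Booster path inoperative=not → not all inputs occur → does not occur.
Braking system failure [OR]: Front circuit unavailable=not, Service line unavailable=not → no input occurs → does not occur.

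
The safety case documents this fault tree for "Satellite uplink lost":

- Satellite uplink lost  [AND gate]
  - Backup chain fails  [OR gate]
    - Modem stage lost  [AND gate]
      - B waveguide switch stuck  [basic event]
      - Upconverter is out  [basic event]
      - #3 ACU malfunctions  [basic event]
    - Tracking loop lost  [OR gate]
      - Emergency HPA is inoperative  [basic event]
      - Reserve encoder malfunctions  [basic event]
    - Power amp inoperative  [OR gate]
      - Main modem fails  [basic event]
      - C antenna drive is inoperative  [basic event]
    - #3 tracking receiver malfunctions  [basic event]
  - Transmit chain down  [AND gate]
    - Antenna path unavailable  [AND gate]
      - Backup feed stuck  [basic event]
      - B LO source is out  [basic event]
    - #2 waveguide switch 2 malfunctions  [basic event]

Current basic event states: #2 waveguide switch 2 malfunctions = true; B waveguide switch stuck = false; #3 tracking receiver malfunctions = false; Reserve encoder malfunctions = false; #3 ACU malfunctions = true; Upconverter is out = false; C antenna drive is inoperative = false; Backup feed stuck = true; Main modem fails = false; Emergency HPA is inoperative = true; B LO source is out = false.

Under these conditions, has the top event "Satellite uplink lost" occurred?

Modem stage lost [AND]: B waveguide switch stuck=not, Upconverter is out=not, #3 ACU malfunctions=occurs → not all inputs occur → does not occur.
Tracking loop lost [OR]: Emergency HPA is inoperative=occurs, Reserve encoder malfunctions=not → at least one input occurs → occurs.
Power amp inoperative [OR]: Main modem fails=not, C antenna drive is inoperative=not → no input occurs → does not occur.
Backup chain fails [OR]: Modem stage lost=not, Tracking loop lost=occurs, Power amp inoperative=not, #3 tracking receiver malfunctions=not → at least one input occurs → occurs.
Antenna path unavailable [AND]: Backup feed stuck=occurs, B LO source is out=not → not all inputs occur → does not occur.
Transmit chain down [AND]: Antenna path unavailable=not, #2 waveguide switch 2 malfunctions=occurs → not all inputs occur → does not occur.
Satellite uplink lost [AND]: Backup chain fails=occurs, Transmit chain down=not → not all inputs occur → does not occur.

No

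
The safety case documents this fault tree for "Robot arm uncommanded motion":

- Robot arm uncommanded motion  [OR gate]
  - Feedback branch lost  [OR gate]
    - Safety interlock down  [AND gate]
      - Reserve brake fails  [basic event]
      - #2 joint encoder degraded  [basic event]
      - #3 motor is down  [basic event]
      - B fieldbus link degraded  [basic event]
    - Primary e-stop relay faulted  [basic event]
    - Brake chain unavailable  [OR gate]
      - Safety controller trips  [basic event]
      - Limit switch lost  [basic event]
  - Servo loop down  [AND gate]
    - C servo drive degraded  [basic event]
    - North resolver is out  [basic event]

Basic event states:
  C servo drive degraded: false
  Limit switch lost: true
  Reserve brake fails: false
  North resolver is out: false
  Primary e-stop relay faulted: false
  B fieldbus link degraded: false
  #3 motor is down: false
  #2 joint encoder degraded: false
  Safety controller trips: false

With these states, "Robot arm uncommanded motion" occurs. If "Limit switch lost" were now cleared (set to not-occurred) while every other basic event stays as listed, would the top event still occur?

Counterfactual: set "Limit switch lost" to not occurred.
Safety interlock down [AND]: Reserve brake fails=not, #2 joint encoder degraded=not, #3 motor is down=not, B fieldbus link degraded=not → not all inputs occur → does not occur.
Brake chain unavailable [OR]: Safety controller trips=not, Limit switch lost=not → no input occurs → does not occur.
Feedback branch lost [OR]: Safety interlock down=not, Primary e-stop relay faulted=not, Brake chain unavailable=not → no input occurs → does not occur.
Servo loop down [AND]: C servo drive degraded=not, North resolver is out=not → not all inputs occur → does not occur.
Robot arm uncommanded motion [OR]: Feedback branch lost=not, Servo loop down=not → no input occurs → does not occur.

No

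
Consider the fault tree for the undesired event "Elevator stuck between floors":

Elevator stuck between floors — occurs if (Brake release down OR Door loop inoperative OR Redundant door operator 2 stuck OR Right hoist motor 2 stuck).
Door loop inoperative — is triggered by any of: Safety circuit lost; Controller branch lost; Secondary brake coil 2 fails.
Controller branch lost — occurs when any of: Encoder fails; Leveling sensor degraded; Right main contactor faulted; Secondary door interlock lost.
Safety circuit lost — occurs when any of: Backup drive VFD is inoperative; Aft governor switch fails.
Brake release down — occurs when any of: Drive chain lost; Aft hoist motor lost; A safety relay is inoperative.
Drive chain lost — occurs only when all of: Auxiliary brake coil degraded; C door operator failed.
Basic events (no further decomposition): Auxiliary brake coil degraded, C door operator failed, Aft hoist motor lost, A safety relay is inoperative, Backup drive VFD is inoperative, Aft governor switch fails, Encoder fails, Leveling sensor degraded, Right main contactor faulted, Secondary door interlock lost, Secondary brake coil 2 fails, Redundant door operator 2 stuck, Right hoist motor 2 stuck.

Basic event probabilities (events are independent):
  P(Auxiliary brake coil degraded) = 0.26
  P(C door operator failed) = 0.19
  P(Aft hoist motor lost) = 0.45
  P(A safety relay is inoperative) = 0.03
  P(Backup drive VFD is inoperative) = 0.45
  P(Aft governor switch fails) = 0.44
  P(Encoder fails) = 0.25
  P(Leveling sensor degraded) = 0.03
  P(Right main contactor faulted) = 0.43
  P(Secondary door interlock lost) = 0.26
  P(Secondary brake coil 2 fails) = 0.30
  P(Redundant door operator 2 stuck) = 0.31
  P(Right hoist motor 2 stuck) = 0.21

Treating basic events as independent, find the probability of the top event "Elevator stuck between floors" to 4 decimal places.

P(Drive chain lost) [AND] = 0.26 × 0.19 = 0.049400
P(Brake release down) [OR] = 1 − (1−0.049400) × (1−0.45) × (1−0.03) = 0.492855
P(Safety circuit lost) [OR] = 1 − (1−0.45) × (1−0.44) = 0.692000
P(Controller branch lost) [OR] = 1 − (1−0.25) × (1−0.03) × (1−0.43) × (1−0.26) = 0.693141
P(Door loop inoperative) [OR] = 1 − (1−0.692000) × (1−0.693141) × (1−0.30) = 0.933841
P(Elevator stuck between floors) [OR] = 1 − (1−0.492855) × (1−0.933841) × (1−0.31) × (1−0.21) = 0.981711
Rounded to 4 decimal places: P(Elevator stuck between floors) ≈ 0.9817.

0.9817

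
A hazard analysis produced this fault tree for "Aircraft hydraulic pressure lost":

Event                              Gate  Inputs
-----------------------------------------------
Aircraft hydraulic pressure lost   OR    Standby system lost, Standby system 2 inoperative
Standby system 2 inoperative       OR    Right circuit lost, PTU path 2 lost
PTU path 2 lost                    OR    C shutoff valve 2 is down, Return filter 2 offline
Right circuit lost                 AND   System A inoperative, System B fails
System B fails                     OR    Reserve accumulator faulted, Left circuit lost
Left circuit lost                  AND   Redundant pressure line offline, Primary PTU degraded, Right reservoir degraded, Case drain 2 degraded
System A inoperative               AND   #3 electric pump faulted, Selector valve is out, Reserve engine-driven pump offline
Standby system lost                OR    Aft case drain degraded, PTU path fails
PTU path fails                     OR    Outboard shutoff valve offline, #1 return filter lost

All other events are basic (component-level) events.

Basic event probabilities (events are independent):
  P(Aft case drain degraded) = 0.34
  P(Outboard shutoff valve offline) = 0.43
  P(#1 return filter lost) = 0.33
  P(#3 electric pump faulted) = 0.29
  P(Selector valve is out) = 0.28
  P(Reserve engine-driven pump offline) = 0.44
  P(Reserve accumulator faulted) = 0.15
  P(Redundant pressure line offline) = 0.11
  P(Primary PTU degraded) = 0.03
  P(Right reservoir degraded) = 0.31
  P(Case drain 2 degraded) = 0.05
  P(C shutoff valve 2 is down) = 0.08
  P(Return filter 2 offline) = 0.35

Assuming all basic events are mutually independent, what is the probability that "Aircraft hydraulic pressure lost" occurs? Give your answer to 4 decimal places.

0.8501

P(PTU path fails) [OR] = 1 − (1−0.43) × (1−0.33) = 0.618100
P(Standby system lost) [OR] = 1 − (1−0.34) × (1−0.618100) = 0.747946
P(System A inoperative) [AND] = 0.29 × 0.28 × 0.44 = 0.035728
P(Left circuit lost) [AND] = 0.11 × 0.03 × 0.31 × 0.05 = 0.000051
P(System B fails) [OR] = 1 − (1−0.15) × (1−0.000051) = 0.150043
P(Right circuit lost) [AND] = 0.035728 × 0.150043 = 0.005361
P(PTU path 2 lost) [OR] = 1 − (1−0.08) × (1−0.35) = 0.402000
P(Standby system 2 inoperative) [OR] = 1 − (1−0.005361) × (1−0.402000) = 0.405206
P(Aircraft hydraulic pressure lost) [OR] = 1 − (1−0.747946) × (1−0.405206) = 0.850080
Rounded to 4 decimal places: P(Aircraft hydraulic pressure lost) ≈ 0.8501.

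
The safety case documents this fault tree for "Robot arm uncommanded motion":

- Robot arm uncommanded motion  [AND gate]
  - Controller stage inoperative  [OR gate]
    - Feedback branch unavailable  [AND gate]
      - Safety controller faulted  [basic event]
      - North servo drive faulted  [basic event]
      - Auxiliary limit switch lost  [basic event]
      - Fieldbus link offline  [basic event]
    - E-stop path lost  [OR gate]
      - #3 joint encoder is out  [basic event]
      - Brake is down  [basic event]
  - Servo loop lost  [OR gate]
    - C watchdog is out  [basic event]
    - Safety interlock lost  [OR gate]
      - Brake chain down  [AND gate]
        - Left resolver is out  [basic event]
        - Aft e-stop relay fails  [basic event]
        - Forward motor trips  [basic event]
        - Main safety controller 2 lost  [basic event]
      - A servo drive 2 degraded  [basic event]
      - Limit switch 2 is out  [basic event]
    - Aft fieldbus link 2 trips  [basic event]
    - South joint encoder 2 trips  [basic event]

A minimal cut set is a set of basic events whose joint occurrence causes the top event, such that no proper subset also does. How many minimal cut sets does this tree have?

Feedback branch unavailable [AND]: one cut set from each child combined → 1 × 1 × 1 × 1 = 1 cut set(s).
E-stop path lost [OR]: union of children's cut sets → 2 cut set(s).
Controller stage inoperative [OR]: union of children's cut sets → 3 cut set(s).
Brake chain down [AND]: one cut set from each child combined → 1 × 1 × 1 × 1 = 1 cut set(s).
Safety interlock lost [OR]: union of children's cut sets → 3 cut set(s).
Servo loop lost [OR]: union of children's cut sets → 6 cut set(s).
Robot arm uncommanded motion [AND]: one cut set from each child combined → 3 × 6 = 18 cut set(s).

18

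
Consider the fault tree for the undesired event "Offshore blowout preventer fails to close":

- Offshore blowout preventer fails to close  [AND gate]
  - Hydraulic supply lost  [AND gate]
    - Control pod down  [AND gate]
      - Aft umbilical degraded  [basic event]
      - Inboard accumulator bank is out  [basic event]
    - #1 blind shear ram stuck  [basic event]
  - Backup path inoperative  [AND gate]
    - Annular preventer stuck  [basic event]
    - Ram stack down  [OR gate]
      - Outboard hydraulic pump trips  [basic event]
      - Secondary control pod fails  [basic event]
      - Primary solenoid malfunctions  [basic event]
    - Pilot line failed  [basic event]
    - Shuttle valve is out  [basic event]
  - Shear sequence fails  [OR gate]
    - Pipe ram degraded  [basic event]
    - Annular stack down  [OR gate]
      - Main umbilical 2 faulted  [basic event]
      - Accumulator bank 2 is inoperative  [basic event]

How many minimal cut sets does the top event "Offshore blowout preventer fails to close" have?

9

Control pod down [AND]: one cut set from each child combined → 1 × 1 = 1 cut set(s).
Hydraulic supply lost [AND]: one cut set from each child combined → 1 × 1 = 1 cut set(s).
Ram stack down [OR]: union of children's cut sets → 3 cut set(s).
Backup path inoperative [AND]: one cut set from each child combined → 1 × 3 × 1 × 1 = 3 cut set(s).
Annular stack down [OR]: union of children's cut sets → 2 cut set(s).
Shear sequence fails [OR]: union of children's cut sets → 3 cut set(s).
Offshore blowout preventer fails to close [AND]: one cut set from each child combined → 1 × 3 × 3 = 9 cut set(s).
Minimal cut sets: {#1 blind shear ram stuck, Aft umbilical degraded, Annular preventer stuck, Inboard accumulator bank is out, Outboard hydraulic pump trips, Pilot line failed, Pipe ram degraded, Shuttle valve is out}; {#1 blind shear ram stuck, Aft umbilical degraded, Annular preventer stuck, Inboard accumulator bank is out, Main umbilical 2 faulted, Outboard hydraulic pump trips, Pilot line failed, Shuttle valve is out}; {#1 blind shear ram stuck, Accumulator bank 2 is inoperative, Aft umbilical degraded, Annular preventer stuck, Inboard accumulator bank is out, Outboard hydraulic pump trips, Pilot line failed, Shuttle valve is out}; {#1 blind shear ram stuck, Aft umbilical degraded, Annular preventer stuck, Inboard accumulator bank is out, Pilot line failed, Pipe ram degraded, Secondary control pod fails, Shuttle valve is out}; {#1 blind shear ram stuck, Aft umbilical degraded, Annular preventer stuck, Inboard accumulator bank is out, Main umbilical 2 faulted, Pilot line failed, Secondary control pod fails, Shuttle valve is out}; {#1 blind shear ram stuck, Accumulator bank 2 is inoperative, Aft umbilical degraded, Annular preventer stuck, Inboard accumulator bank is out, Pilot line failed, Secondary control pod fails, Shuttle valve is out}; {#1 blind shear ram stuck, Aft umbilical degraded, Annular preventer stuck, Inboard accumulator bank is out, Pilot line failed, Pipe ram degraded, Primary solenoid malfunctions, Shuttle valve is out}; {#1 blind shear ram stuck, Aft umbilical degraded, Annular preventer stuck, Inboard accumulator bank is out, Main umbilical 2 faulted, Pilot line failed, Primary solenoid malfunctions, Shuttle valve is out}; {#1 blind shear ram stuck, Accumulator bank 2 is inoperative, Aft umbilical degraded, Annular preventer stuck, Inboard accumulator bank is out, Pilot line failed, Primary solenoid malfunctions, Shuttle valve is out}.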